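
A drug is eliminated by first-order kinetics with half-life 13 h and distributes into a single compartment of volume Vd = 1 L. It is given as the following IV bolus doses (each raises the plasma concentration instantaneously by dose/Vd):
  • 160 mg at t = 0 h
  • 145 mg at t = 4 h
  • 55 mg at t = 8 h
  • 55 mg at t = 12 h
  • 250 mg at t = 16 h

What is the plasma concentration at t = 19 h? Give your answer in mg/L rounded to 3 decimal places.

404.771 mg/L

k = ln 2 / 13 = 0.05332 per h
Dose 1 (160 mg at t=0 h): 160·exp(−0.05332·19) = 58.097 mg/L
Dose 2 (145 mg at t=4 h): 145·exp(−0.05332·15) = 65.167 mg/L
Dose 3 (55 mg at t=8 h): 55·exp(−0.05332·11) = 30.595 mg/L
Dose 4 (55 mg at t=12 h): 55·exp(−0.05332·7) = 37.868 mg/L
Dose 5 (250 mg at t=16 h): 250·exp(−0.05332·3) = 213.045 mg/L
C(19) = 58.097 + 65.167 + 30.595 + 37.868 + 213.045 = 404.771 mg/L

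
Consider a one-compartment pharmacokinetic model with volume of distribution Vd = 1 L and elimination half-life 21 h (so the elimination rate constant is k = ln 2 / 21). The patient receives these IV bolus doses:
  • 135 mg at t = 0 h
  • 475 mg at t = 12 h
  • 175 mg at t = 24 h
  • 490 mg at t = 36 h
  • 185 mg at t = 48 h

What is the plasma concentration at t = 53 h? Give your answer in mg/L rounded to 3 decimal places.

649.837 mg/L

k = ln 2 / 21 = 0.03301 per h
Dose 1 (135 mg at t=0 h): 135·exp(−0.03301·53) = 23.474 mg/L
Dose 2 (475 mg at t=12 h): 475·exp(−0.03301·41) = 122.735 mg/L
Dose 3 (175 mg at t=24 h): 175·exp(−0.03301·29) = 67.194 mg/L
Dose 4 (490 mg at t=36 h): 490·exp(−0.03301·17) = 279.579 mg/L
Dose 5 (185 mg at t=48 h): 185·exp(−0.03301·5) = 156.855 mg/L
C(53) = 23.474 + 122.735 + 67.194 + 279.579 + 156.855 = 649.837 mg/L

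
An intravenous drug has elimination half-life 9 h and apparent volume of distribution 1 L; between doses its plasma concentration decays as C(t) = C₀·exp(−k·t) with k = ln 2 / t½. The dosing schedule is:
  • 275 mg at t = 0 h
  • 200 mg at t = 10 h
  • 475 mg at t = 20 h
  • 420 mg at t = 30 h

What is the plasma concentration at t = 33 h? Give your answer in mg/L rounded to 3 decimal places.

k = ln 2 / 9 = 0.07702 per h
Dose 1 (275 mg at t=0 h): 275·exp(−0.07702·33) = 21.655 mg/L
Dose 2 (200 mg at t=10 h): 200·exp(−0.07702·23) = 34.020 mg/L
Dose 3 (475 mg at t=20 h): 475·exp(−0.07702·13) = 174.531 mg/L
Dose 4 (420 mg at t=30 h): 420·exp(−0.07702·3) = 333.354 mg/L
C(33) = 21.655 + 34.020 + 174.531 + 333.354 = 563.560 mg/L

563.560 mg/L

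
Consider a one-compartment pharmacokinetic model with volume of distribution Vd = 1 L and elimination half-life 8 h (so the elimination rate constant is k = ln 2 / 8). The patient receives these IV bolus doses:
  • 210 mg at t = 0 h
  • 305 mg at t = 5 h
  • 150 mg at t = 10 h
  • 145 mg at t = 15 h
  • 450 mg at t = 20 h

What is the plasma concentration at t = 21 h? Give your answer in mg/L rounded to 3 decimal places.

666.994 mg/L

k = ln 2 / 8 = 0.08664 per h
Dose 1 (210 mg at t=0 h): 210·exp(−0.08664·21) = 34.042 mg/L
Dose 2 (305 mg at t=5 h): 305·exp(−0.08664·16) = 76.250 mg/L
Dose 3 (150 mg at t=10 h): 150·exp(−0.08664·11) = 57.833 mg/L
Dose 4 (145 mg at t=15 h): 145·exp(−0.08664·6) = 86.218 mg/L
Dose 5 (450 mg at t=20 h): 450·exp(−0.08664·1) = 412.652 mg/L
C(21) = 34.042 + 76.250 + 57.833 + 86.218 + 412.652 = 666.994 mg/L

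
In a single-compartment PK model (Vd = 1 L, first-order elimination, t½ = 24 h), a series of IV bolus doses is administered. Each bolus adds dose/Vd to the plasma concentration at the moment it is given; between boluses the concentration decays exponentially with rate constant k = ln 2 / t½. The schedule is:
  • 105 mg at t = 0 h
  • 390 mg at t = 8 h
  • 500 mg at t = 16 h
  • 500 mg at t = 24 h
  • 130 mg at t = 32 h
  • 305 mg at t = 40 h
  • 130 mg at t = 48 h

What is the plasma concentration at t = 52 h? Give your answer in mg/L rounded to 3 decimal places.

936.772 mg/L

k = ln 2 / 24 = 0.02888 per h
Dose 1 (105 mg at t=0 h): 105·exp(−0.02888·52) = 23.386 mg/L
Dose 2 (390 mg at t=8 h): 390·exp(−0.02888·44) = 109.440 mg/L
Dose 3 (500 mg at t=16 h): 500·exp(−0.02888·36) = 176.777 mg/L
Dose 4 (500 mg at t=24 h): 500·exp(−0.02888·28) = 222.725 mg/L
Dose 5 (130 mg at t=32 h): 130·exp(−0.02888·20) = 72.960 mg/L
Dose 6 (305 mg at t=40 h): 305·exp(−0.02888·12) = 215.668 mg/L
Dose 7 (130 mg at t=48 h): 130·exp(−0.02888·4) = 115.817 mg/L
C(52) = 23.386 + 109.440 + 176.777 + 222.725 + 72.960 + 215.668 + 115.817 = 936.772 mg/L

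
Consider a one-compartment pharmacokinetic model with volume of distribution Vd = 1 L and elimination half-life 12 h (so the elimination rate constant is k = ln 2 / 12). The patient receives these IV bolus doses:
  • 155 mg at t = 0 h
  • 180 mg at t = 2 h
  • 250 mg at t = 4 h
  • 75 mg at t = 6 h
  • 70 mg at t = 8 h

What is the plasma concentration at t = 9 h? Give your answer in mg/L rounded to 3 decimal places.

528.726 mg/L

k = ln 2 / 12 = 0.05776 per h
Dose 1 (155 mg at t=0 h): 155·exp(−0.05776·9) = 92.164 mg/L
Dose 2 (180 mg at t=2 h): 180·exp(−0.05776·7) = 120.136 mg/L
Dose 3 (250 mg at t=4 h): 250·exp(−0.05776·5) = 187.288 mg/L
Dose 4 (75 mg at t=6 h): 75·exp(−0.05776·3) = 63.067 mg/L
Dose 5 (70 mg at t=8 h): 70·exp(−0.05776·1) = 66.071 mg/L
C(9) = 92.164 + 120.136 + 187.288 + 63.067 + 66.071 = 528.726 mg/L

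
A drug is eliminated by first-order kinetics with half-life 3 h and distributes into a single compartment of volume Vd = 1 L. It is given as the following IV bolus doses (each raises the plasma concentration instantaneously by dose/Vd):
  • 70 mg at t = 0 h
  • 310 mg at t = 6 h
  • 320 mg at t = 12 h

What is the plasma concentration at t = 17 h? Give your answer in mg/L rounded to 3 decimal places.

k = ln 2 / 3 = 0.23105 per h
Dose 1 (70 mg at t=0 h): 70·exp(−0.23105·17) = 1.378 mg/L
Dose 2 (310 mg at t=6 h): 310·exp(−0.23105·11) = 24.411 mg/L
Dose 3 (320 mg at t=12 h): 320·exp(−0.23105·5) = 100.794 mg/L
C(17) = 1.378 + 24.411 + 100.794 = 126.583 mg/L

126.583 mg/L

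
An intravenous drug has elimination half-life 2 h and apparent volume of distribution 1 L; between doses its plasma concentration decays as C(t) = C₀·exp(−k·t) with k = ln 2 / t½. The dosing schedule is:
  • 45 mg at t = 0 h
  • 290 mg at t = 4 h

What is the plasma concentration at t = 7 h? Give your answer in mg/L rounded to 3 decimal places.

106.508 mg/L

k = ln 2 / 2 = 0.34657 per h
Dose 1 (45 mg at t=0 h): 45·exp(−0.34657·7) = 3.977 mg/L
Dose 2 (290 mg at t=4 h): 290·exp(−0.34657·3) = 102.530 mg/L
C(7) = 3.977 + 102.530 = 106.508 mg/L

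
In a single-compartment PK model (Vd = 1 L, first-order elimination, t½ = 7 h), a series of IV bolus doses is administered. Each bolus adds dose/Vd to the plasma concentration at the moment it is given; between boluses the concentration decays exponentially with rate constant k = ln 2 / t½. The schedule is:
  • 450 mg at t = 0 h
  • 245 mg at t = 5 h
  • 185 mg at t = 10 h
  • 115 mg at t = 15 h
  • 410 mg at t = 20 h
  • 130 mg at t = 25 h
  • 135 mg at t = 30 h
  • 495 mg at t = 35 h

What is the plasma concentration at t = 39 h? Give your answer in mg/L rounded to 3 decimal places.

k = ln 2 / 7 = 0.09902 per h
Dose 1 (450 mg at t=0 h): 450·exp(−0.09902·39) = 9.463 mg/L
Dose 2 (245 mg at t=5 h): 245·exp(−0.09902·34) = 8.453 mg/L
Dose 3 (185 mg at t=10 h): 185·exp(−0.09902·29) = 10.472 mg/L
Dose 4 (115 mg at t=15 h): 115·exp(−0.09902·24) = 10.681 mg/L
Dose 5 (410 mg at t=20 h): 410·exp(−0.09902·19) = 62.474 mg/L
Dose 6 (130 mg at t=25 h): 130·exp(−0.09902·14) = 32.500 mg/L
Dose 7 (135 mg at t=30 h): 135·exp(−0.09902·9) = 55.373 mg/L
Dose 8 (495 mg at t=35 h): 495·exp(−0.09902·4) = 333.110 mg/L
C(39) = 9.463 + 8.453 + 10.472 + 10.681 + 62.474 + 32.500 + 55.373 + 333.110 = 522.527 mg/L

522.527 mg/L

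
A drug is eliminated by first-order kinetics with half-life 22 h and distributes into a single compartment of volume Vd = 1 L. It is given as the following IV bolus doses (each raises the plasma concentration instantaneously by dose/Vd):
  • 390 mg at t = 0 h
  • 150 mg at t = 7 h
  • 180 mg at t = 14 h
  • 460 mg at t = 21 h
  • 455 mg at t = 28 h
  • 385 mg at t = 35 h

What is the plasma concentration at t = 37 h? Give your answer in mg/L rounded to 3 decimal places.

k = ln 2 / 22 = 0.03151 per h
Dose 1 (390 mg at t=0 h): 390·exp(−0.03151·37) = 121.559 mg/L
Dose 2 (150 mg at t=7 h): 150·exp(−0.03151·30) = 58.290 mg/L
Dose 3 (180 mg at t=14 h): 180·exp(−0.03151·23) = 87.209 mg/L
Dose 4 (460 mg at t=21 h): 460·exp(−0.03151·16) = 277.861 mg/L
Dose 5 (455 mg at t=28 h): 455·exp(−0.03151·9) = 342.659 mg/L
Dose 6 (385 mg at t=35 h): 385·exp(−0.03151·2) = 361.488 mg/L
C(37) = 121.559 + 58.290 + 87.209 + 277.861 + 342.659 + 361.488 = 1249.066 mg/L

1249.066 mg/L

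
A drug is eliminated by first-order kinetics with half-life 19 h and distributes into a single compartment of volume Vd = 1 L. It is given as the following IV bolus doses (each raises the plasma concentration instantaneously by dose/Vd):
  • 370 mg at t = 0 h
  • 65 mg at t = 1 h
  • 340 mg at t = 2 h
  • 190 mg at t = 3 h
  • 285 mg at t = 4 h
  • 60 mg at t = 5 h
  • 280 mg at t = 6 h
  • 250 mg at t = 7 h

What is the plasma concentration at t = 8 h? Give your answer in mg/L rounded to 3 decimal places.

1559.601 mg/L

k = ln 2 / 19 = 0.03648 per h
Dose 1 (370 mg at t=0 h): 370·exp(−0.03648·8) = 276.345 mg/L
Dose 2 (65 mg at t=1 h): 65·exp(−0.03648·7) = 50.351 mg/L
Dose 3 (340 mg at t=2 h): 340·exp(−0.03648·6) = 273.160 mg/L
Dose 4 (190 mg at t=3 h): 190·exp(−0.03648·5) = 158.320 mg/L
Dose 5 (285 mg at t=4 h): 285·exp(−0.03648·4) = 246.303 mg/L
Dose 6 (60 mg at t=5 h): 60·exp(−0.03648·3) = 53.780 mg/L
Dose 7 (280 mg at t=6 h): 280·exp(−0.03648·2) = 260.298 mg/L
Dose 8 (250 mg at t=7 h): 250·exp(−0.03648·1) = 241.044 mg/L
C(8) = 276.345 + 50.351 + 273.160 + 158.320 + 246.303 + 53.780 + 260.298 + 241.044 = 1559.601 mg/L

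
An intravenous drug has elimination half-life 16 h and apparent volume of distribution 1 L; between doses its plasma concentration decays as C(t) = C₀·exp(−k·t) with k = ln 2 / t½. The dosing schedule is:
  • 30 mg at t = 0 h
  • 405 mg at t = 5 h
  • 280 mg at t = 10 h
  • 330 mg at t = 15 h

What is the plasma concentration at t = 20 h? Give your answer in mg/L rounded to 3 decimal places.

k = ln 2 / 16 = 0.04332 per h
Dose 1 (30 mg at t=0 h): 30·exp(−0.04332·20) = 12.613 mg/L
Dose 2 (405 mg at t=5 h): 405·exp(−0.04332·15) = 211.465 mg/L
Dose 3 (280 mg at t=10 h): 280·exp(−0.04332·10) = 181.558 mg/L
Dose 4 (330 mg at t=15 h): 330·exp(−0.04332·5) = 265.731 mg/L
C(20) = 12.613 + 211.465 + 181.558 + 265.731 = 671.367 mg/L

671.367 mg/L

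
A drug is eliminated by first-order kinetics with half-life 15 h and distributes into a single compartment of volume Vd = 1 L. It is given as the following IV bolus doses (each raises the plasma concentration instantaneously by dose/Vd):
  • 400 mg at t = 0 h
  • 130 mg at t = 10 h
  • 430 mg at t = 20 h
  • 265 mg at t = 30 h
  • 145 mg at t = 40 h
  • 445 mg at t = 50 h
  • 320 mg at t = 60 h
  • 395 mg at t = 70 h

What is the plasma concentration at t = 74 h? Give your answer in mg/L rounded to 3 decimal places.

762.832 mg/L

k = ln 2 / 15 = 0.04621 per h
Dose 1 (400 mg at t=0 h): 400·exp(−0.04621·74) = 13.091 mg/L
Dose 2 (130 mg at t=10 h): 130·exp(−0.04621·64) = 6.754 mg/L
Dose 3 (430 mg at t=20 h): 430·exp(−0.04621·54) = 35.462 mg/L
Dose 4 (265 mg at t=30 h): 265·exp(−0.04621·44) = 34.692 mg/L
Dose 5 (145 mg at t=40 h): 145·exp(−0.04621·34) = 30.132 mg/L
Dose 6 (445 mg at t=50 h): 445·exp(−0.04621·24) = 146.795 mg/L
Dose 7 (320 mg at t=60 h): 320·exp(−0.04621·14) = 167.567 mg/L
Dose 8 (395 mg at t=70 h): 395·exp(−0.04621·4) = 328.339 mg/L
C(74) = 13.091 + 6.754 + 35.462 + 34.692 + 30.132 + 146.795 + 167.567 + 328.339 = 762.832 mg/L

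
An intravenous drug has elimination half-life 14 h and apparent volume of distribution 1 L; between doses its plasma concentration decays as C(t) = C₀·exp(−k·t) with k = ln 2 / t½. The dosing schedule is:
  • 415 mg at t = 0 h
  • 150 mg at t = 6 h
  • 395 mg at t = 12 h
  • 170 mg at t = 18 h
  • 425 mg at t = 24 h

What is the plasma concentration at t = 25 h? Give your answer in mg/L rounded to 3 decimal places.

k = ln 2 / 14 = 0.04951 per h
Dose 1 (415 mg at t=0 h): 415·exp(−0.04951·25) = 120.363 mg/L
Dose 2 (150 mg at t=6 h): 150·exp(−0.04951·19) = 58.553 mg/L
Dose 3 (395 mg at t=12 h): 395·exp(−0.04951·13) = 207.524 mg/L
Dose 4 (170 mg at t=18 h): 170·exp(−0.04951·7) = 120.208 mg/L
Dose 5 (425 mg at t=24 h): 425·exp(−0.04951·1) = 404.470 mg/L
C(25) = 120.363 + 58.553 + 207.524 + 120.208 + 404.470 = 911.120 mg/L

911.120 mg/L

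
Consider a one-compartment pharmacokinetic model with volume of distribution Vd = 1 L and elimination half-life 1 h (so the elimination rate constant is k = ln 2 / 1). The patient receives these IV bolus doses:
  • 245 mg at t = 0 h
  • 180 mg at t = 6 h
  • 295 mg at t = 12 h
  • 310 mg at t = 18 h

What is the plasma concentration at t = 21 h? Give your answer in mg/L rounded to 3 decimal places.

k = ln 2 / 1 = 0.69315 per h
Dose 1 (245 mg at t=0 h): 245·exp(−0.69315·21) = 0.000 mg/L
Dose 2 (180 mg at t=6 h): 180·exp(−0.69315·15) = 0.005 mg/L
Dose 3 (295 mg at t=12 h): 295·exp(−0.69315·9) = 0.576 mg/L
Dose 4 (310 mg at t=18 h): 310·exp(−0.69315·3) = 38.750 mg/L
C(21) = 0.000 + 0.005 + 0.576 + 38.750 = 39.332 mg/L

39.332 mg/L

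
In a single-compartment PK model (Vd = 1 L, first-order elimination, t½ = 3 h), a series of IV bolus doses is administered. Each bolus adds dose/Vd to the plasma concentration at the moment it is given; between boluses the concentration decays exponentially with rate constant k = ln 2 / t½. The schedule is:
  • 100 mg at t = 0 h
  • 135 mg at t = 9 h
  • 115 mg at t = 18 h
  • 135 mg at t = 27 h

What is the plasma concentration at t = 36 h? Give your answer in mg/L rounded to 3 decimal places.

k = ln 2 / 3 = 0.23105 per h
Dose 1 (100 mg at t=0 h): 100·exp(−0.23105·36) = 0.024 mg/L
Dose 2 (135 mg at t=9 h): 135·exp(−0.23105·27) = 0.264 mg/L
Dose 3 (115 mg at t=18 h): 115·exp(−0.23105·18) = 1.797 mg/L
Dose 4 (135 mg at t=27 h): 135·exp(−0.23105·9) = 16.875 mg/L
C(36) = 0.024 + 0.264 + 1.797 + 16.875 = 18.960 mg/L

18.960 mg/L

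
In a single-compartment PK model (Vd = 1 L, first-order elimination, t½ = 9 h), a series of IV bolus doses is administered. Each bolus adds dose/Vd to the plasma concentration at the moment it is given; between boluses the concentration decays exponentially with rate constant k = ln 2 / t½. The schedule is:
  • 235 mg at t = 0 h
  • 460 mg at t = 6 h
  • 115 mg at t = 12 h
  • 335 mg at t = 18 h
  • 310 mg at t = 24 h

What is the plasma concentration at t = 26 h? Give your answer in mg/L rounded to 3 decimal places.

k = ln 2 / 9 = 0.07702 per h
Dose 1 (235 mg at t=0 h): 235·exp(−0.07702·26) = 31.727 mg/L
Dose 2 (460 mg at t=6 h): 460·exp(−0.07702·20) = 98.583 mg/L
Dose 3 (115 mg at t=12 h): 115·exp(−0.07702·14) = 39.123 mg/L
Dose 4 (335 mg at t=18 h): 335·exp(−0.07702·8) = 180.910 mg/L
Dose 5 (310 mg at t=24 h): 310·exp(−0.07702·2) = 265.746 mg/L
C(26) = 31.727 + 98.583 + 39.123 + 180.910 + 265.746 = 616.088 mg/L

616.088 mg/L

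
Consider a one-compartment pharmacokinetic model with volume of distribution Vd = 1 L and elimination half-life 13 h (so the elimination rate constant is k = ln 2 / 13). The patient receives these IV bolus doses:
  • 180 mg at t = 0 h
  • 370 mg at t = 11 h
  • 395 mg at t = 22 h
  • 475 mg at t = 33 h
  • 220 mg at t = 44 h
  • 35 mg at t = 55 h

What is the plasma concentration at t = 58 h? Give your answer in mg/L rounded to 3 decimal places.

355.668 mg/L

k = ln 2 / 13 = 0.05332 per h
Dose 1 (180 mg at t=0 h): 180·exp(−0.05332·58) = 8.170 mg/L
Dose 2 (370 mg at t=11 h): 370·exp(−0.05332·47) = 30.190 mg/L
Dose 3 (395 mg at t=22 h): 395·exp(−0.05332·36) = 57.940 mg/L
Dose 4 (475 mg at t=33 h): 475·exp(−0.05332·25) = 125.253 mg/L
Dose 5 (220 mg at t=44 h): 220·exp(−0.05332·14) = 104.289 mg/L
Dose 6 (35 mg at t=55 h): 35·exp(−0.05332·3) = 29.826 mg/L
C(58) = 8.170 + 30.190 + 57.940 + 125.253 + 104.289 + 29.826 = 355.668 mg/L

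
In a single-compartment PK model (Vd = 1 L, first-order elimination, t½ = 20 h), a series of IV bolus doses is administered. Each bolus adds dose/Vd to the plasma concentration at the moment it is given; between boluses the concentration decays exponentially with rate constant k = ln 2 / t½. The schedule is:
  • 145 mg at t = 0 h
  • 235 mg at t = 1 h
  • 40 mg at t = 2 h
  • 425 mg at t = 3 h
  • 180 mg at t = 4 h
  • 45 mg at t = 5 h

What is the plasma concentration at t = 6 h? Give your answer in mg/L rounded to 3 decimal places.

k = ln 2 / 20 = 0.03466 per h
Dose 1 (145 mg at t=0 h): 145·exp(−0.03466·6) = 117.777 mg/L
Dose 2 (235 mg at t=1 h): 235·exp(−0.03466·5) = 197.611 mg/L
Dose 3 (40 mg at t=2 h): 40·exp(−0.03466·4) = 34.822 mg/L
Dose 4 (425 mg at t=3 h): 425·exp(−0.03466·3) = 383.031 mg/L
Dose 5 (180 mg at t=4 h): 180·exp(−0.03466·2) = 167.946 mg/L
Dose 6 (45 mg at t=5 h): 45·exp(−0.03466·1) = 43.467 mg/L
C(6) = 117.777 + 197.611 + 34.822 + 383.031 + 167.946 + 43.467 = 944.654 mg/L

944.654 mg/L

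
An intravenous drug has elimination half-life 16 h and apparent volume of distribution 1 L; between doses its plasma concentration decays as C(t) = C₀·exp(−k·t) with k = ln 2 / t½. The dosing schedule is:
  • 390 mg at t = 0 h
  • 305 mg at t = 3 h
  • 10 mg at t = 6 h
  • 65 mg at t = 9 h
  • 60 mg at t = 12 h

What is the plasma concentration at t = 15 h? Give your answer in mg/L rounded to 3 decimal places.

k = ln 2 / 16 = 0.04332 per h
Dose 1 (390 mg at t=0 h): 390·exp(−0.04332·15) = 203.633 mg/L
Dose 2 (305 mg at t=3 h): 305·exp(−0.04332·12) = 181.354 mg/L
Dose 3 (10 mg at t=6 h): 10·exp(−0.04332·9) = 6.771 mg/L
Dose 4 (65 mg at t=9 h): 65·exp(−0.04332·6) = 50.122 mg/L
Dose 5 (60 mg at t=12 h): 60·exp(−0.04332·3) = 52.688 mg/L
C(15) = 203.633 + 181.354 + 6.771 + 50.122 + 52.688 = 494.568 mg/L

494.568 mg/L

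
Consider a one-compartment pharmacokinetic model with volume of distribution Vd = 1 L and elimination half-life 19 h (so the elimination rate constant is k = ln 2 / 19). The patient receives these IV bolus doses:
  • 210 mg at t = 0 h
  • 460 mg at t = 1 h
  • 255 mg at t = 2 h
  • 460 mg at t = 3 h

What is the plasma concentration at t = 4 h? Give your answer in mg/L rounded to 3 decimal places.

1274.377 mg/L

k = ln 2 / 19 = 0.03648 per h
Dose 1 (210 mg at t=0 h): 210·exp(−0.03648·4) = 181.487 mg/L
Dose 2 (460 mg at t=1 h): 460·exp(−0.03648·3) = 412.313 mg/L
Dose 3 (255 mg at t=2 h): 255·exp(−0.03648·2) = 237.057 mg/L
Dose 4 (460 mg at t=3 h): 460·exp(−0.03648·1) = 443.521 mg/L
C(4) = 181.487 + 412.313 + 237.057 + 443.521 = 1274.377 mg/L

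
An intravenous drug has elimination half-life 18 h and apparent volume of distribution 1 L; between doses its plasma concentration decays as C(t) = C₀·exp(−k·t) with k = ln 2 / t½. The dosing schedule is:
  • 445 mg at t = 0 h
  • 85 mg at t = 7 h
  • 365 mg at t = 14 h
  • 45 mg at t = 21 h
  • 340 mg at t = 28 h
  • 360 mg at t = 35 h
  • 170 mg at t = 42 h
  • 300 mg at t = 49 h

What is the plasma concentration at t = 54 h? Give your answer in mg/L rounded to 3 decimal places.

813.068 mg/L

k = ln 2 / 18 = 0.03851 per h
Dose 1 (445 mg at t=0 h): 445·exp(−0.03851·54) = 55.625 mg/L
Dose 2 (85 mg at t=7 h): 85·exp(−0.03851·47) = 13.912 mg/L
Dose 3 (365 mg at t=14 h): 365·exp(−0.03851·40) = 78.224 mg/L
Dose 4 (45 mg at t=21 h): 45·exp(−0.03851·33) = 12.628 mg/L
Dose 5 (340 mg at t=28 h): 340·exp(−0.03851·26) = 124.927 mg/L
Dose 6 (360 mg at t=35 h): 360·exp(−0.03851·19) = 173.200 mg/L
Dose 7 (170 mg at t=42 h): 170·exp(−0.03851·12) = 107.093 mg/L
Dose 8 (300 mg at t=49 h): 300·exp(−0.03851·5) = 247.458 mg/L
C(54) = 55.625 + 13.912 + 78.224 + 12.628 + 124.927 + 173.200 + 107.093 + 247.458 = 813.068 mg/L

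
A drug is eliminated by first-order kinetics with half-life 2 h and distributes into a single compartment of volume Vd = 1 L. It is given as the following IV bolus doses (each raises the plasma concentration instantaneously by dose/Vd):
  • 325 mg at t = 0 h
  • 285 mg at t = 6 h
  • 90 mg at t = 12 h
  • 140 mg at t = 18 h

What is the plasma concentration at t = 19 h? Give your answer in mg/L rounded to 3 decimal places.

110.548 mg/L

k = ln 2 / 2 = 0.34657 per h
Dose 1 (325 mg at t=0 h): 325·exp(−0.34657·19) = 0.449 mg/L
Dose 2 (285 mg at t=6 h): 285·exp(−0.34657·13) = 3.149 mg/L
Dose 3 (90 mg at t=12 h): 90·exp(−0.34657·7) = 7.955 mg/L
Dose 4 (140 mg at t=18 h): 140·exp(−0.34657·1) = 98.995 mg/L
C(19) = 0.449 + 3.149 + 7.955 + 98.995 = 110.548 mg/L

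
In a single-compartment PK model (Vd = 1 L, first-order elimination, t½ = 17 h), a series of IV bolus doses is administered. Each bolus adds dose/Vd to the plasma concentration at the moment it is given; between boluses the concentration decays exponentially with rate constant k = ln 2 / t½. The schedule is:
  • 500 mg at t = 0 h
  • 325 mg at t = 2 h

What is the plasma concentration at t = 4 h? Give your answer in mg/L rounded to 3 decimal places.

724.305 mg/L

k = ln 2 / 17 = 0.04077 per h
Dose 1 (500 mg at t=0 h): 500·exp(−0.04077·4) = 424.756 mg/L
Dose 2 (325 mg at t=2 h): 325·exp(−0.04077·2) = 299.549 mg/L
C(4) = 424.756 + 299.549 = 724.305 mg/L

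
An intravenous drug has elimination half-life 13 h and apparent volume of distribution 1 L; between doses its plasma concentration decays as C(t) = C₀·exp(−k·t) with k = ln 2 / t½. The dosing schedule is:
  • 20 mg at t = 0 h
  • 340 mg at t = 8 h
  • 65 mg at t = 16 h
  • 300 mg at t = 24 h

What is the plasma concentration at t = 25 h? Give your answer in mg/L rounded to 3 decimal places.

467.272 mg/L

k = ln 2 / 13 = 0.05332 per h
Dose 1 (20 mg at t=0 h): 20·exp(−0.05332·25) = 5.274 mg/L
Dose 2 (340 mg at t=8 h): 340·exp(−0.05332·17) = 137.349 mg/L
Dose 3 (65 mg at t=16 h): 65·exp(−0.05332·9) = 40.226 mg/L
Dose 4 (300 mg at t=24 h): 300·exp(−0.05332·1) = 284.423 mg/L
C(25) = 5.274 + 137.349 + 40.226 + 284.423 = 467.272 mg/L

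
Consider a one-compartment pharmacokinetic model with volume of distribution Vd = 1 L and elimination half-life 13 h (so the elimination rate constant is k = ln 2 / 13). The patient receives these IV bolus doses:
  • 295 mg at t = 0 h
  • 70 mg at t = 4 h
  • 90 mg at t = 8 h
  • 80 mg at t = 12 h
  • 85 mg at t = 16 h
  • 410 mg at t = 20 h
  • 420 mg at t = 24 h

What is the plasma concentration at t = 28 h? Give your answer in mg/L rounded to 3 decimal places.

802.619 mg/L

k = ln 2 / 13 = 0.05332 per h
Dose 1 (295 mg at t=0 h): 295·exp(−0.05332·28) = 66.290 mg/L
Dose 2 (70 mg at t=4 h): 70·exp(−0.05332·24) = 19.469 mg/L
Dose 3 (90 mg at t=8 h): 90·exp(−0.05332·20) = 30.983 mg/L
Dose 4 (80 mg at t=12 h): 80·exp(−0.05332·16) = 34.087 mg/L
Dose 5 (85 mg at t=16 h): 85·exp(−0.05332·12) = 44.828 mg/L
Dose 6 (410 mg at t=20 h): 410·exp(−0.05332·8) = 267.630 mg/L
Dose 7 (420 mg at t=24 h): 420·exp(−0.05332·4) = 339.332 mg/L
C(28) = 66.290 + 19.469 + 30.983 + 34.087 + 44.828 + 267.630 + 339.332 = 802.619 mg/L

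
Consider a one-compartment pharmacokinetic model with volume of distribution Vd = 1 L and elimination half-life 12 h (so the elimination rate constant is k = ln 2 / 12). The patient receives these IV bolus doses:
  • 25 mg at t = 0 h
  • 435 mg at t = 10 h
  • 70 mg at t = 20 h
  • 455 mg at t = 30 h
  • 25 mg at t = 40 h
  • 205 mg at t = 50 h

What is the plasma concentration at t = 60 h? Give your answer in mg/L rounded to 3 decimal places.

k = ln 2 / 12 = 0.05776 per h
Dose 1 (25 mg at t=0 h): 25·exp(−0.05776·60) = 0.781 mg/L
Dose 2 (435 mg at t=10 h): 435·exp(−0.05776·50) = 24.221 mg/L
Dose 3 (70 mg at t=20 h): 70·exp(−0.05776·40) = 6.945 mg/L
Dose 4 (455 mg at t=30 h): 455·exp(−0.05776·30) = 80.433 mg/L
Dose 5 (25 mg at t=40 h): 25·exp(−0.05776·20) = 7.875 mg/L
Dose 6 (205 mg at t=50 h): 205·exp(−0.05776·10) = 115.052 mg/L
C(60) = 0.781 + 24.221 + 6.945 + 80.433 + 7.875 + 115.052 = 235.308 mg/L

235.308 mg/L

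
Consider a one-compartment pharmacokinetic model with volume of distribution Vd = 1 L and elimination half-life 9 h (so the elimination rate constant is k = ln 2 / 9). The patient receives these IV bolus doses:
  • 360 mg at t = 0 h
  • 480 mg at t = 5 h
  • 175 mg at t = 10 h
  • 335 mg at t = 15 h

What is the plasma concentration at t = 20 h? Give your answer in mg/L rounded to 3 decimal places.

k = ln 2 / 9 = 0.07702 per h
Dose 1 (360 mg at t=0 h): 360·exp(−0.07702·20) = 77.152 mg/L
Dose 2 (480 mg at t=5 h): 480·exp(−0.07702·15) = 151.191 mg/L
Dose 3 (175 mg at t=10 h): 175·exp(−0.07702·10) = 81.014 mg/L
Dose 4 (335 mg at t=15 h): 335·exp(−0.07702·5) = 227.932 mg/L
C(20) = 77.152 + 151.191 + 81.014 + 227.932 = 537.289 mg/L

537.289 mg/L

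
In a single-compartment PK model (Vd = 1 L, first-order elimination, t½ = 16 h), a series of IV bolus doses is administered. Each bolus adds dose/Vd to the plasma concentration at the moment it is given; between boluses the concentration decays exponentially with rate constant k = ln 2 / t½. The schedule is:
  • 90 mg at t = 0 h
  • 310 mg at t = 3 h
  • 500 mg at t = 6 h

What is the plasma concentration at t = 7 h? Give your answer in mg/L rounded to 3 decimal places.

805.937 mg/L

k = ln 2 / 16 = 0.04332 per h
Dose 1 (90 mg at t=0 h): 90·exp(−0.04332·7) = 66.457 mg/L
Dose 2 (310 mg at t=3 h): 310·exp(−0.04332·4) = 260.678 mg/L
Dose 3 (500 mg at t=6 h): 500·exp(−0.04332·1) = 478.802 mg/L
C(7) = 66.457 + 260.678 + 478.802 = 805.937 mg/L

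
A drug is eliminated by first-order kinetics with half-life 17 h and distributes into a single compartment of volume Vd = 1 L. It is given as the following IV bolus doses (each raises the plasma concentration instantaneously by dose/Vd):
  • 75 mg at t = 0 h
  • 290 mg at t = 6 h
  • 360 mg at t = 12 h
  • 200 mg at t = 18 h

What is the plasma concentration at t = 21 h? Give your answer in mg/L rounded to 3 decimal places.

k = ln 2 / 17 = 0.04077 per h
Dose 1 (75 mg at t=0 h): 75·exp(−0.04077·21) = 31.857 mg/L
Dose 2 (290 mg at t=6 h): 290·exp(−0.04077·15) = 157.320 mg/L
Dose 3 (360 mg at t=12 h): 360·exp(−0.04077·9) = 249.421 mg/L
Dose 4 (200 mg at t=18 h): 200·exp(−0.04077·3) = 176.973 mg/L
C(21) = 31.857 + 157.320 + 249.421 + 176.973 = 615.571 mg/L

615.571 mg/L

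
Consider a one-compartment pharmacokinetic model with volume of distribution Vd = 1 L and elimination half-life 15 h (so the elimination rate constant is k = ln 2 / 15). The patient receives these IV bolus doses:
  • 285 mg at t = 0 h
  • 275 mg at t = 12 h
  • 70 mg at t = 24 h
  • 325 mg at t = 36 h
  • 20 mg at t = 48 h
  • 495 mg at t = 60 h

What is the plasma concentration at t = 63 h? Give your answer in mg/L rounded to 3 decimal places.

k = ln 2 / 15 = 0.04621 per h
Dose 1 (285 mg at t=0 h): 285·exp(−0.04621·63) = 15.507 mg/L
Dose 2 (275 mg at t=12 h): 275·exp(−0.04621·51) = 26.051 mg/L
Dose 3 (70 mg at t=24 h): 70·exp(−0.04621·39) = 11.546 mg/L
Dose 4 (325 mg at t=36 h): 325·exp(−0.04621·27) = 93.332 mg/L
Dose 5 (20 mg at t=48 h): 20·exp(−0.04621·15) = 10.000 mg/L
Dose 6 (495 mg at t=60 h): 495·exp(−0.04621·3) = 430.923 mg/L
C(63) = 15.507 + 26.051 + 11.546 + 93.332 + 10.000 + 430.923 = 587.358 mg/L

587.358 mg/L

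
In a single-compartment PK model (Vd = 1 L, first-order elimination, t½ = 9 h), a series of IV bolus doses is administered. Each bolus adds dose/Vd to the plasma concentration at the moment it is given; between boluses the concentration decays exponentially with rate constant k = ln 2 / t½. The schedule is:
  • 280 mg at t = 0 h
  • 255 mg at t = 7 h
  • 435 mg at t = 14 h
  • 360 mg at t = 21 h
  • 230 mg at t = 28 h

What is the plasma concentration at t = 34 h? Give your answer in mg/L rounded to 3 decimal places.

422.682 mg/L

k = ln 2 / 9 = 0.07702 per h
Dose 1 (280 mg at t=0 h): 280·exp(−0.07702·34) = 20.414 mg/L
Dose 2 (255 mg at t=7 h): 255·exp(−0.07702·27) = 31.875 mg/L
Dose 3 (435 mg at t=14 h): 435·exp(−0.07702·20) = 93.225 mg/L
Dose 4 (360 mg at t=21 h): 360·exp(−0.07702·13) = 132.276 mg/L
Dose 5 (230 mg at t=28 h): 230·exp(−0.07702·6) = 144.891 mg/L
C(34) = 20.414 + 31.875 + 93.225 + 132.276 + 144.891 = 422.682 mg/L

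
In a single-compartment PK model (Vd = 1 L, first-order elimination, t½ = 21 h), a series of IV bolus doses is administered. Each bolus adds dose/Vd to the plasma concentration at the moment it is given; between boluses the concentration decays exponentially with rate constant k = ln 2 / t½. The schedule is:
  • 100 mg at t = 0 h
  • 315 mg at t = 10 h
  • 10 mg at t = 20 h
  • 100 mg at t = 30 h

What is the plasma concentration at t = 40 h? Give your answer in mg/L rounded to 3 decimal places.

k = ln 2 / 21 = 0.03301 per h
Dose 1 (100 mg at t=0 h): 100·exp(−0.03301·40) = 26.706 mg/L
Dose 2 (315 mg at t=10 h): 315·exp(−0.03301·30) = 117.022 mg/L
Dose 3 (10 mg at t=20 h): 10·exp(−0.03301·20) = 5.168 mg/L
Dose 4 (100 mg at t=30 h): 100·exp(−0.03301·10) = 71.887 mg/L
C(40) = 26.706 + 117.022 + 5.168 + 71.887 = 220.783 mg/L

220.783 mg/L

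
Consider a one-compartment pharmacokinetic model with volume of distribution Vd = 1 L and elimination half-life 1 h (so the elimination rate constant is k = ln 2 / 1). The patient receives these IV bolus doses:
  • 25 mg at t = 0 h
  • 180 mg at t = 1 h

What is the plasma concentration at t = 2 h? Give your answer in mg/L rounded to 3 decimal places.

k = ln 2 / 1 = 0.69315 per h
Dose 1 (25 mg at t=0 h): 25·exp(−0.69315·2) = 6.250 mg/L
Dose 2 (180 mg at t=1 h): 180·exp(−0.69315·1) = 90.000 mg/L
C(2) = 6.250 + 90.000 = 96.250 mg/L

96.250 mg/L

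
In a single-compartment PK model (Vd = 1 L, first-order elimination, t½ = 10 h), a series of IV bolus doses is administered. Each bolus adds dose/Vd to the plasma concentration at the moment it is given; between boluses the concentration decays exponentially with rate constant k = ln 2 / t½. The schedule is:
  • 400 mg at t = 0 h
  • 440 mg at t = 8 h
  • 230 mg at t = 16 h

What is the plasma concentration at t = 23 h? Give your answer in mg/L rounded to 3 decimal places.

378.370 mg/L

k = ln 2 / 10 = 0.06931 per h
Dose 1 (400 mg at t=0 h): 400·exp(−0.06931·23) = 81.225 mg/L
Dose 2 (440 mg at t=8 h): 440·exp(−0.06931·15) = 155.563 mg/L
Dose 3 (230 mg at t=16 h): 230·exp(−0.06931·7) = 141.582 mg/L
C(23) = 81.225 + 155.563 + 141.582 = 378.370 mg/L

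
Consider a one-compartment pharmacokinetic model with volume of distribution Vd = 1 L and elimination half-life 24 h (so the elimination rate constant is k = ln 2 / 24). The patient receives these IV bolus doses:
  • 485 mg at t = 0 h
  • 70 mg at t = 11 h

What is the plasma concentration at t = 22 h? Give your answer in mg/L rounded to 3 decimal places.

k = ln 2 / 24 = 0.02888 per h
Dose 1 (485 mg at t=0 h): 485·exp(−0.02888·22) = 256.920 mg/L
Dose 2 (70 mg at t=11 h): 70·exp(−0.02888·11) = 50.948 mg/L
C(22) = 256.920 + 50.948 = 307.868 mg/L

307.868 mg/L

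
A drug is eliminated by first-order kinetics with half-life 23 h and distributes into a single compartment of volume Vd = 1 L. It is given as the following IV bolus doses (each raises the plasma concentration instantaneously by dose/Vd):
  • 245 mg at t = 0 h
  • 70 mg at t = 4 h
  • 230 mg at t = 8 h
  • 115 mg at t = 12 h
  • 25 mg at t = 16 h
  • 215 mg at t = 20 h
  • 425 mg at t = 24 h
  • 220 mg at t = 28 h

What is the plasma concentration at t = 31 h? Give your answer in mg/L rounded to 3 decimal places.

1022.543 mg/L

k = ln 2 / 23 = 0.03014 per h
Dose 1 (245 mg at t=0 h): 245·exp(−0.03014·31) = 96.256 mg/L
Dose 2 (70 mg at t=4 h): 70·exp(−0.03014·27) = 31.025 mg/L
Dose 3 (230 mg at t=8 h): 230·exp(−0.03014·23) = 115.000 mg/L
Dose 4 (115 mg at t=12 h): 115·exp(−0.03014·19) = 64.867 mg/L
Dose 5 (25 mg at t=16 h): 25·exp(−0.03014·15) = 15.908 mg/L
Dose 6 (215 mg at t=20 h): 215·exp(−0.03014·11) = 154.336 mg/L
Dose 7 (425 mg at t=24 h): 425·exp(−0.03014·7) = 344.168 mg/L
Dose 8 (220 mg at t=28 h): 220·exp(−0.03014·3) = 200.982 mg/L
C(31) = 96.256 + 31.025 + 115.000 + 64.867 + 15.908 + 154.336 + 344.168 + 200.982 = 1022.543 mg/L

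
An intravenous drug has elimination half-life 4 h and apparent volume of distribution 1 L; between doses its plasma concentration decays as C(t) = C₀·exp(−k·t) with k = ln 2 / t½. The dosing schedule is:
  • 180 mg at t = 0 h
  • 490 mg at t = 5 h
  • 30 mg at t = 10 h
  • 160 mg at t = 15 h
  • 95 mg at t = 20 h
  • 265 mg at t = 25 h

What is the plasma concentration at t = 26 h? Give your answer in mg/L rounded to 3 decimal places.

296.949 mg/L

k = ln 2 / 4 = 0.17329 per h
Dose 1 (180 mg at t=0 h): 180·exp(−0.17329·26) = 1.989 mg/L
Dose 2 (490 mg at t=5 h): 490·exp(−0.17329·21) = 12.876 mg/L
Dose 3 (30 mg at t=10 h): 30·exp(−0.17329·16) = 1.875 mg/L
Dose 4 (160 mg at t=15 h): 160·exp(−0.17329·11) = 23.784 mg/L
Dose 5 (95 mg at t=20 h): 95·exp(−0.17329·6) = 33.588 mg/L
Dose 6 (265 mg at t=25 h): 265·exp(−0.17329·1) = 222.838 mg/L
C(26) = 1.989 + 12.876 + 1.875 + 23.784 + 33.588 + 222.838 = 296.949 mg/L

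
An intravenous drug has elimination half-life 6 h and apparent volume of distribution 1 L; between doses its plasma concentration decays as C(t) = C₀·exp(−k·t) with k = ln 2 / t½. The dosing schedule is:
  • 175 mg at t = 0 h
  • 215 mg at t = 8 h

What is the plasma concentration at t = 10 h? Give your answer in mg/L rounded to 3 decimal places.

k = ln 2 / 6 = 0.11552 per h
Dose 1 (175 mg at t=0 h): 175·exp(−0.11552·10) = 55.122 mg/L
Dose 2 (215 mg at t=8 h): 215·exp(−0.11552·2) = 170.646 mg/L
C(10) = 55.122 + 170.646 = 225.767 mg/L

225.767 mg/L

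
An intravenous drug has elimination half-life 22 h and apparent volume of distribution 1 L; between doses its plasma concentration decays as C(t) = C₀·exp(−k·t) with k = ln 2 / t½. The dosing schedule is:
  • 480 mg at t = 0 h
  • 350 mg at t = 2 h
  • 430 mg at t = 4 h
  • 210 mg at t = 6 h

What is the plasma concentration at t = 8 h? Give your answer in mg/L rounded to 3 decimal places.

k = ln 2 / 22 = 0.03151 per h
Dose 1 (480 mg at t=0 h): 480·exp(−0.03151·8) = 373.058 mg/L
Dose 2 (350 mg at t=2 h): 350·exp(−0.03151·6) = 289.714 mg/L
Dose 3 (430 mg at t=4 h): 430·exp(−0.03151·4) = 379.084 mg/L
Dose 4 (210 mg at t=6 h): 210·exp(−0.03151·2) = 197.175 mg/L
C(8) = 373.058 + 289.714 + 379.084 + 197.175 = 1239.031 mg/L

1239.031 mg/L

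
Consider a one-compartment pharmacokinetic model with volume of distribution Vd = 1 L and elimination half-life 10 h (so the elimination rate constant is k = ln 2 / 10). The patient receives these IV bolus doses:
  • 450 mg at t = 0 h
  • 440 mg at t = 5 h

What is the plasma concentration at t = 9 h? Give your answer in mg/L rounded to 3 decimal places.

k = ln 2 / 10 = 0.06931 per h
Dose 1 (450 mg at t=0 h): 450·exp(−0.06931·9) = 241.149 mg/L
Dose 2 (440 mg at t=5 h): 440·exp(−0.06931·4) = 333.458 mg/L
C(9) = 241.149 + 333.458 = 574.607 mg/L

574.607 mg/L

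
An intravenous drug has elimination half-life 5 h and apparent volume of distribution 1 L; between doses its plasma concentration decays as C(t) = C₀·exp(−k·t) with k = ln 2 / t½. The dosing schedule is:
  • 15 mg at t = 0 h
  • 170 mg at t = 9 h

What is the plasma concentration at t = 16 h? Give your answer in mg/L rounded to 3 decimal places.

k = ln 2 / 5 = 0.13863 per h
Dose 1 (15 mg at t=0 h): 15·exp(−0.13863·16) = 1.632 mg/L
Dose 2 (170 mg at t=9 h): 170·exp(−0.13863·7) = 64.418 mg/L
C(16) = 1.632 + 64.418 = 66.050 mg/L

66.050 mg/L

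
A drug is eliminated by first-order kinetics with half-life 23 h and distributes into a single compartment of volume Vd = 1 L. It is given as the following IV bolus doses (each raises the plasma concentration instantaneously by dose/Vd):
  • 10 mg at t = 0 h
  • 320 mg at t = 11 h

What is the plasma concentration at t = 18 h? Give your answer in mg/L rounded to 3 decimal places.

264.952 mg/L

k = ln 2 / 23 = 0.03014 per h
Dose 1 (10 mg at t=0 h): 10·exp(−0.03014·18) = 5.813 mg/L
Dose 2 (320 mg at t=11 h): 320·exp(−0.03014·7) = 259.139 mg/L
C(18) = 5.813 + 259.139 = 264.952 mg/L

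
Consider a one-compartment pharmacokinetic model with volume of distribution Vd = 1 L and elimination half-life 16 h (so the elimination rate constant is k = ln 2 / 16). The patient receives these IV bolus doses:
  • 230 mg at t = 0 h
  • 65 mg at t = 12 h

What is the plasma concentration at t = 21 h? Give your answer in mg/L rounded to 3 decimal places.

136.616 mg/L

k = ln 2 / 16 = 0.04332 per h
Dose 1 (230 mg at t=0 h): 230·exp(−0.04332·21) = 92.603 mg/L
Dose 2 (65 mg at t=12 h): 65·exp(−0.04332·9) = 44.013 mg/L
C(21) = 92.603 + 44.013 = 136.616 mg/L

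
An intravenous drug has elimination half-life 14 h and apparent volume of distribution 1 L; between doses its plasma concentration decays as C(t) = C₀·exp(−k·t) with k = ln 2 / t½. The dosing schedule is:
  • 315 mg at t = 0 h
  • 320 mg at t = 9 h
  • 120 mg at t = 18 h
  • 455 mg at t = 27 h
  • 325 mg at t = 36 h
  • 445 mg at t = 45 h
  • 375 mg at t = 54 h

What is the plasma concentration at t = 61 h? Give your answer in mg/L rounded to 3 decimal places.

699.491 mg/L

k = ln 2 / 14 = 0.04951 per h
Dose 1 (315 mg at t=0 h): 315·exp(−0.04951·61) = 15.370 mg/L
Dose 2 (320 mg at t=9 h): 320·exp(−0.04951·52) = 24.380 mg/L
Dose 3 (120 mg at t=18 h): 120·exp(−0.04951·43) = 14.275 mg/L
Dose 4 (455 mg at t=27 h): 455·exp(−0.04951·34) = 84.516 mg/L
Dose 5 (325 mg at t=36 h): 325·exp(−0.04951·25) = 94.261 mg/L
Dose 6 (445 mg at t=45 h): 445·exp(−0.04951·16) = 201.524 mg/L
Dose 7 (375 mg at t=54 h): 375·exp(−0.04951·7) = 265.165 mg/L
C(61) = 15.370 + 24.380 + 14.275 + 84.516 + 94.261 + 201.524 + 265.165 = 699.491 mg/L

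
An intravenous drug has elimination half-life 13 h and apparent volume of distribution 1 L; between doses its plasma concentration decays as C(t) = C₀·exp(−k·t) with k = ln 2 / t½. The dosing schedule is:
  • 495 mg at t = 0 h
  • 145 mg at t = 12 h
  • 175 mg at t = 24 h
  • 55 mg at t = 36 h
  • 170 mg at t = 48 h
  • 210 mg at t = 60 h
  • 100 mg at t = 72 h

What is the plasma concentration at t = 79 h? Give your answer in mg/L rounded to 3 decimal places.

k = ln 2 / 13 = 0.05332 per h
Dose 1 (495 mg at t=0 h): 495·exp(−0.05332·79) = 7.333 mg/L
Dose 2 (145 mg at t=12 h): 145·exp(−0.05332·67) = 4.073 mg/L
Dose 3 (175 mg at t=24 h): 175·exp(−0.05332·55) = 9.321 mg/L
Dose 4 (55 mg at t=36 h): 55·exp(−0.05332·43) = 5.555 mg/L
Dose 5 (170 mg at t=48 h): 170·exp(−0.05332·31) = 32.554 mg/L
Dose 6 (210 mg at t=60 h): 210·exp(−0.05332·19) = 76.252 mg/L
Dose 7 (100 mg at t=72 h): 100·exp(−0.05332·7) = 68.850 mg/L
C(79) = 7.333 + 4.073 + 9.321 + 5.555 + 32.554 + 76.252 + 68.850 = 203.938 mg/L

203.938 mg/L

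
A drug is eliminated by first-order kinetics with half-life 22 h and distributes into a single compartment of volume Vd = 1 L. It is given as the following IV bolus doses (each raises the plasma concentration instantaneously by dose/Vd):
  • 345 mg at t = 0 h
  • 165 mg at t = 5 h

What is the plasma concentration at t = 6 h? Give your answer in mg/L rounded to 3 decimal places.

445.457 mg/L

k = ln 2 / 22 = 0.03151 per h
Dose 1 (345 mg at t=0 h): 345·exp(−0.03151·6) = 285.575 mg/L
Dose 2 (165 mg at t=5 h): 165·exp(−0.03151·1) = 159.882 mg/L
C(6) = 285.575 + 159.882 = 445.457 mg/L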